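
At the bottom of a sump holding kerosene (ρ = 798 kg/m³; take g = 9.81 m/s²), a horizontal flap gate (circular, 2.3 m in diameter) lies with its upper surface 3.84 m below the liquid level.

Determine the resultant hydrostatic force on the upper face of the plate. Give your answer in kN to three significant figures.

F ≈ 125 kN

γ = ρg = 798 × 9.81 / 1000 = 7.82838 kN/m³.
The plate is horizontal, so pressure is uniform at p = γ·h = 7.82838 × 3.84 = 30.061 kN/m².
A = π(1.15)² = 4.15476 m².
F = p·A = 30.061 × 4.15476 = 124.896 kN.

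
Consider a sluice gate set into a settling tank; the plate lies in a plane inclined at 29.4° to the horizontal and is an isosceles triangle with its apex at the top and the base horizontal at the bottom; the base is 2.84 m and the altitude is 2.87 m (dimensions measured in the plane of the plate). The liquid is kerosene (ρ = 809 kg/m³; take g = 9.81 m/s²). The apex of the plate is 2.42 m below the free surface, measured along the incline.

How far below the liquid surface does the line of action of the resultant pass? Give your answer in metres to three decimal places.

h_p = 2.179 m

γ = ρg = 809 × 9.81 / 1000 = 7.93629 kN/m³.
Let θ = 29.4° be the plate's angle to the horizontal; measure y along the incline from where the plane meets the free surface. Vertical depth h = y·sinθ with sinθ = 0.490904.
With the apex up, the centroid sits 2h/3 = 2 × 2.87/3 = 1.91333 m below the apex, so y_c = 2.42 + 1.91333 = 4.33333 m and h_c = 4.33333 × 0.490904 = 2.12725 m.
A = ½ × 2.84 × 2.87 = 4.0754 m².
Resultant F = γ·h_c·A = 7.93629 × 2.12725 × 4.0754 = 68.8028 kN.
I_c = b·h³/36 = 2.84 × 2.87³/36 = 1.86493 m⁴.
Centre of pressure: y_p = y_c + I_c/(y_c·A) = 4.33333 + 1.86493/(4.33333 × 4.0754) = 4.33333 + 0.105602 = 4.43893 m along the plane.
Vertically, h_p = y_p·sinθ = 4.43893 × 0.490904 = 2.17909 m.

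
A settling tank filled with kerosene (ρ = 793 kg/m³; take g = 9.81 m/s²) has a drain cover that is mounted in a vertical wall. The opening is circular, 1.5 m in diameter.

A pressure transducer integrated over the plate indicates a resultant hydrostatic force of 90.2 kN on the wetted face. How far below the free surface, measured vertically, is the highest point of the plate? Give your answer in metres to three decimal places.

γ = ρg = 793 × 9.81 / 1000 = 7.77933 kN/m³.
A = π(0.75)² = 1.76715 m².
From F = γ·h_c·A, the centroid depth is h_c = 90.2/(7.77933 × 1.76715) = 6.56132 m.
The centroid is at the centre, 0.75 m below the top of the plate, so the highest point sits at h_top = 6.56132 − 0.75 = 5.81132 m below the surface.

d_top ≈ 5.811 m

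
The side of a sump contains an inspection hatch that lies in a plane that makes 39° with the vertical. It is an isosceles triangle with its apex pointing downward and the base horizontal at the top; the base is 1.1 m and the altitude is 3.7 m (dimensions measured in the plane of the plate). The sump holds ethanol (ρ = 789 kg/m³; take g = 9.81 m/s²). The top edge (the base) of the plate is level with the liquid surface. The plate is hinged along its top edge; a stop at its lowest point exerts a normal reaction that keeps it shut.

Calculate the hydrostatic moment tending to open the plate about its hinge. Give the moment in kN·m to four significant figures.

γ = ρg = 789 × 9.81 / 1000 = 7.74009 kN/m³.
The plate makes 39° with the vertical, i.e. θ = 90° − 39° = 51° to the horizontal. Measuring y along the incline from the free-surface line, vertical depth h = y·sinθ with sinθ = 0.777146.
With the apex down, the centroid sits h/3 = 3.7/3 = 1.23333 m below the base (the top edge), so y_c = 1.23333 m and h_c = 1.23333 × 0.777146 = 0.958477 m.
A = ½ × 1.1 × 3.7 = 2.035 m².
Resultant F = γ·h_c·A = 7.74009 × 0.958477 × 2.035 = 15.0971 kN.
I_c = b·h³/36 = 1.1 × 3.7³/36 = 1.54773 m⁴.
Centre of pressure: y_p = y_c + I_c/(y_c·A) = 1.23333 + 1.54773/(1.23333 × 2.035) = 1.23333 + 0.616668 = 1.85 m along the plane.
The resultant acts 1.23333 + 0.616668 = 1.85 m (along the plate) below the hinge at the top edge, so the moment about the hinge is M = F × 1.85 = 15.0971 × 1.85 = 27.9296 kN·m.

M ≈ 27.93 kN·m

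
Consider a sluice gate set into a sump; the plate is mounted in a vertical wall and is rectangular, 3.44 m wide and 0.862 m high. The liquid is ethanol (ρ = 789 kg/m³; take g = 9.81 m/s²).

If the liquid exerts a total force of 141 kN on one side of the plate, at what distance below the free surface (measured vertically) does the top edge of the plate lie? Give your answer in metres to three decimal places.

d_top ≈ 5.712 m

γ = ρg = 789 × 9.81 / 1000 = 7.74009 kN/m³.
A = 3.44 × 0.862 = 2.96528 m².
From F = γ·h_c·A, the centroid depth is h_c = 141/(7.74009 × 2.96528) = 6.14338 m.
The centroid lies 0.862/2 = 0.431 m below the top edge, so the top edge sits at h_top = 6.14338 − 0.431 = 5.71238 m below the surface.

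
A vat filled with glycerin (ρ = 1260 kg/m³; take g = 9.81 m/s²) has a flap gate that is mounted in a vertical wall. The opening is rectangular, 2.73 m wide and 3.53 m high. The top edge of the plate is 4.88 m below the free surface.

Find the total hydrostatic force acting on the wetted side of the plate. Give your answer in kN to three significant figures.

F ≈ 792 kN

γ = ρg = 1260 × 9.81 / 1000 = 12.3606 kN/m³.
The centroid lies 3.53/2 = 1.765 m below the top edge, so the centroid depth is h_c = 4.88 + 1.765 = 6.645 m.
A = 2.73 × 3.53 = 9.6369 m².
Resultant F = γ·h_c·A = 12.3606 × 6.645 × 9.6369 = 791.538 kN.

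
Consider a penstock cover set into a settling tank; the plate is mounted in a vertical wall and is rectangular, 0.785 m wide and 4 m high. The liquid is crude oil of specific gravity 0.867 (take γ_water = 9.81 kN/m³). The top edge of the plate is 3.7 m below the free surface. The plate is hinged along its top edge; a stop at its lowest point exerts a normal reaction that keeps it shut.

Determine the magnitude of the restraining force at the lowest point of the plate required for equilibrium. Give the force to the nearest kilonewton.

P ≈ 85 kN

γ = 0.867 × 9.81 = 8.50527 kN/m³.
The centroid lies 4/2 = 2 m below the top edge, so the centroid depth is h_c = 3.7 + 2 = 5.7 m.
A = 0.785 × 4 = 3.14 m².
Resultant F = γ·h_c·A = 8.50527 × 5.7 × 3.14 = 152.227 kN.
I_c = b·h³/12 = 0.785 × 4³/12 = 4.18667 m⁴.
Centre of pressure: y_p = y_c + I_c/(y_c·A) = 5.7 + 4.18667/(5.7 × 3.14) = 5.7 + 0.233918 = 5.93392 m along the plane.
The resultant acts 2 + 0.233918 = 2.23392 m (along the plate) below the hinge at the top edge, so the moment about the hinge is M = F × 2.23392 = 152.227 × 2.23392 = 340.063 kN·m.
A normal force at the bottom, 4 m from the hinge, must supply this moment: P = 340.063/4 = 85.0157 kN.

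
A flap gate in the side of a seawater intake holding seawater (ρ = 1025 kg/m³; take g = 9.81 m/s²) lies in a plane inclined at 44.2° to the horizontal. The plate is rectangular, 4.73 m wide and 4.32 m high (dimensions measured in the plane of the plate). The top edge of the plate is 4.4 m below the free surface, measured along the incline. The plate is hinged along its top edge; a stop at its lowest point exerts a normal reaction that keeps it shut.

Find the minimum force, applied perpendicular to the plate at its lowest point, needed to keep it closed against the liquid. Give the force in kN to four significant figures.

γ = ρg = 1025 × 9.81 / 1000 = 10.05525 kN/m³.
Let θ = 44.2° be the plate's angle to the horizontal; measure y along the incline from where the plane meets the free surface. Vertical depth h = y·sinθ with sinθ = 0.697165.
The centroid lies 4.32/2 = 2.16 m below the top edge, so y_c = 4.4 + 2.16 = 6.56 m and h_c = 6.56 × 0.697165 = 4.5734 m.
A = 4.73 × 4.32 = 20.4336 m².
Resultant F = γ·h_c·A = 10.05525 × 4.5734 × 20.4336 = 939.673 kN.
I_c = b·h³/12 = 4.73 × 4.32³/12 = 31.7783 m⁴.
Centre of pressure: y_p = y_c + I_c/(y_c·A) = 6.56 + 31.7783/(6.56 × 20.4336) = 6.56 + 0.237073 = 6.79707 m along the plane.
The resultant acts 2.16 + 0.237073 = 2.39707 m (along the plate) below the hinge at the top edge, so the moment about the hinge is M = F × 2.39707 = 939.673 × 2.39707 = 2252.46 kN·m.
A normal force at the bottom, 4.32 m from the hinge, must supply this moment: P = 2252.46/4.32 = 521.403 kN.

P ≈ 521.4 kN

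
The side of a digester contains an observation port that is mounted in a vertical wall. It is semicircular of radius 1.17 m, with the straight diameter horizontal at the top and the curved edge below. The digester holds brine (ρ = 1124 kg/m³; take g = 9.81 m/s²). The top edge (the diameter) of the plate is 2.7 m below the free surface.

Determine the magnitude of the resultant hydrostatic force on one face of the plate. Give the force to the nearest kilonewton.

γ = ρg = 1124 × 9.81 / 1000 = 11.02644 kN/m³.
The centroid of a semicircle lies 4r/(3π) = 0.496563 m from the diameter, here below the top edge, so the centroid depth is h_c = 2.7 + 0.496563 = 3.19656 m.
A = πr²/2 = π × 1.17²/2 = 2.15026 m².
Resultant F = γ·h_c·A = 11.02644 × 3.19656 × 2.15026 = 75.7895 kN.

F ≈ 76 kN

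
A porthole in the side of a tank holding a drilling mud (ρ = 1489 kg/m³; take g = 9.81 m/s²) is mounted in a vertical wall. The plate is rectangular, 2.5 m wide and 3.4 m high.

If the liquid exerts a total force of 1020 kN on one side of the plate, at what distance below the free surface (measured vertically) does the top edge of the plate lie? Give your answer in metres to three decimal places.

d_top ≈ 6.515 m

γ = ρg = 1489 × 9.81 / 1000 = 14.60709 kN/m³.
A = 2.5 × 3.4 = 8.5 m².
From F = γ·h_c·A, the centroid depth is h_c = 1020/(14.60709 × 8.5) = 8.21519 m.
The centroid lies 3.4/2 = 1.7 m below the top edge, so the top edge sits at h_top = 8.21519 − 1.7 = 6.51519 m below the surface.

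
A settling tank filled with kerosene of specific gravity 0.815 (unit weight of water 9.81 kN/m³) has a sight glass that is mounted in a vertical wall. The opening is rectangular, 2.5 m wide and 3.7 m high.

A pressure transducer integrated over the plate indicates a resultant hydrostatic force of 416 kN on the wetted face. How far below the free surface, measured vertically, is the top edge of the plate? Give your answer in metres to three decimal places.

d_top ≈ 3.775 m

γ = 0.815 × 9.81 = 7.99515 kN/m³.
A = 2.5 × 3.7 = 9.25 m².
From F = γ·h_c·A, the centroid depth is h_c = 416/(7.99515 × 9.25) = 5.62503 m.
The centroid lies 3.7/2 = 1.85 m below the top edge, so the top edge sits at h_top = 5.62503 − 1.85 = 3.77503 m below the surface.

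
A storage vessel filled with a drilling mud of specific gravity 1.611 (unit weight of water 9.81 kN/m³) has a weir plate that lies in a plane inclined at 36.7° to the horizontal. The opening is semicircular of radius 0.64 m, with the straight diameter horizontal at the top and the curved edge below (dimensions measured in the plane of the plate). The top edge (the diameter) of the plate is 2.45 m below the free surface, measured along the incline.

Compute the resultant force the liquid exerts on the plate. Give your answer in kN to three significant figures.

F ≈ 16.5 kN

γ = 1.611 × 9.81 = 15.80391 kN/m³.
Let θ = 36.7° be the plate's angle to the horizontal; measure y along the incline from where the plane meets the free surface. Vertical depth h = y·sinθ with sinθ = 0.597625.
The centroid of a semicircle lies 4r/(3π) = 0.271624 m from the diameter, here below the top edge, so y_c = 2.45 + 0.271624 = 2.72162 m and h_c = 2.72162 × 0.597625 = 1.62651 m.
A = πr²/2 = π × 0.64²/2 = 0.643398 m².
Resultant F = γ·h_c·A = 15.80391 × 1.62651 × 0.643398 = 16.5387 kN.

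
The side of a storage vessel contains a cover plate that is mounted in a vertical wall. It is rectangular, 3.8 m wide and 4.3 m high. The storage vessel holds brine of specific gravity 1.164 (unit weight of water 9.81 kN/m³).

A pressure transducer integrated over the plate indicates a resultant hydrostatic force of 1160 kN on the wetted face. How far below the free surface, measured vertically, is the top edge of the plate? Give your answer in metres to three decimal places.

d_top ≈ 4.067 m

γ = 1.164 × 9.81 = 11.41884 kN/m³.
A = 3.8 × 4.3 = 16.34 m².
From F = γ·h_c·A, the centroid depth is h_c = 1160/(11.41884 × 16.34) = 6.21704 m.
The centroid lies 4.3/2 = 2.15 m below the top edge, so the top edge sits at h_top = 6.21704 − 2.15 = 4.06704 m below the surface.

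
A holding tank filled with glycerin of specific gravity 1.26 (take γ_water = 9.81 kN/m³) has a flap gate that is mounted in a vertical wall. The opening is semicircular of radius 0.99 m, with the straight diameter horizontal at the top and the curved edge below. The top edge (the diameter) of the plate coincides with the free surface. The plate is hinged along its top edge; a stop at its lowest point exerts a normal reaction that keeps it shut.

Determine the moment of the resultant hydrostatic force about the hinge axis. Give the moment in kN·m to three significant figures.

M ≈ 4.66 kN·m

γ = 1.26 × 9.81 = 12.3606 kN/m³.
The centroid of a semicircle lies 4r/(3π) = 0.420169 m from the diameter, here below the top edge, so the centroid depth is h_c = 0.420169 m.
A = πr²/2 = π × 0.99²/2 = 1.53954 m².
Resultant F = γ·h_c·A = 12.3606 × 0.420169 × 1.53954 = 7.99566 kN.
I_c = (π/8 − 8/(9π))·r⁴ = 0.109757 × 0.99⁴ = 0.105432 m⁴.
Centre of pressure: y_p = y_c + I_c/(y_c·A) = 0.420169 + 0.105432/(0.420169 × 1.53954) = 0.420169 + 0.162989 = 0.583158 m along the plane.
The resultant acts 0.420169 + 0.162989 = 0.583158 m (along the plate) below the hinge at the top edge, so the moment about the hinge is M = F × 0.583158 = 7.99566 × 0.583158 = 4.66273 kN·m.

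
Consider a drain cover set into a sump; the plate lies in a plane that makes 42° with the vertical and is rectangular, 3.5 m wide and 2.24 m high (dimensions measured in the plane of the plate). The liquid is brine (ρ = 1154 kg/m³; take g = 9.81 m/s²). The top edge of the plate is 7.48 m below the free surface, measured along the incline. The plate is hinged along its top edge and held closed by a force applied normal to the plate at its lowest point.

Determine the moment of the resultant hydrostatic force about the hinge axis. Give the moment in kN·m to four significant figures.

γ = ρg = 1154 × 9.81 / 1000 = 11.32074 kN/m³.
The plate makes 42° with the vertical, i.e. θ = 90° − 42° = 48° to the horizontal. Measuring y along the incline from the free-surface line, vertical depth h = y·sinθ with sinθ = 0.743145.
The centroid lies 2.24/2 = 1.12 m below the top edge, so y_c = 7.48 + 1.12 = 8.6 m and h_c = 8.6 × 0.743145 = 6.39105 m.
A = 3.5 × 2.24 = 7.84 m².
Resultant F = γ·h_c·A = 11.32074 × 6.39105 × 7.84 = 567.235 kN.
I_c = b·h³/12 = 3.5 × 2.24³/12 = 3.27817 m⁴.
Centre of pressure: y_p = y_c + I_c/(y_c·A) = 8.6 + 3.27817/(8.6 × 7.84) = 8.6 + 0.0486202 = 8.64862 m along the plane.
The resultant acts 1.12 + 0.0486202 = 1.16862 m (along the plate) below the hinge at the top edge, so the moment about the hinge is M = F × 1.16862 = 567.235 × 1.16862 = 662.882 kN·m.

M ≈ 662.9 kN·m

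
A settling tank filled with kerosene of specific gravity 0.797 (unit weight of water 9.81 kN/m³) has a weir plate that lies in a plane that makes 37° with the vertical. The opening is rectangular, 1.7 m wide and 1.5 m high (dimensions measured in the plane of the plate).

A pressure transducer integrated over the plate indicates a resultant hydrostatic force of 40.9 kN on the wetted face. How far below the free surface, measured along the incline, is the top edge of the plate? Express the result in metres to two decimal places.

y_top ≈ 1.82 m

γ = 0.797 × 9.81 = 7.81857 kN/m³.
A = 1.7 × 1.5 = 2.55 m².
From F = γ·h_c·A, the centroid depth is h_c = 40.9/(7.81857 × 2.55) = 2.05143 m.
The plate makes 37° with the vertical, i.e. θ = 90° − 37° = 53° to the horizontal. Measuring y along the incline from the free-surface line, vertical depth h = y·sinθ with sinθ = 0.798636.
Along the incline, y_c = h_c/sinθ = 2.05143/0.798636 = 2.56867 m.
The centroid lies 1.5/2 = 0.75 m below the top edge, so the top edge sits at y_top = 2.56867 − 0.75 = 1.81867 m along the incline.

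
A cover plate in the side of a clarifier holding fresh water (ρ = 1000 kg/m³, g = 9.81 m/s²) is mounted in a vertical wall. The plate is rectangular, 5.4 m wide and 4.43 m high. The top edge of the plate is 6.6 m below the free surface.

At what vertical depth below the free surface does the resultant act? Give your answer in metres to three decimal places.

h_p = 9.001 m

γ = ρg = 1000 × 9.81 = 9810 N/m³ = 9.81 kN/m³.
The centroid lies 4.43/2 = 2.215 m below the top edge, so the centroid depth is h_c = 6.6 + 2.215 = 8.815 m.
A = 5.4 × 4.43 = 23.922 m².
Resultant F = γ·h_c·A = 9.81 × 8.815 × 23.922 = 2068.66 kN.
I_c = b·h³/12 = 5.4 × 4.43³/12 = 39.1222 m⁴.
Centre of pressure: y_p = y_c + I_c/(y_c·A) = 8.815 + 39.1222/(8.815 × 23.922) = 8.815 + 0.185525 = 9.00052 m along the plane.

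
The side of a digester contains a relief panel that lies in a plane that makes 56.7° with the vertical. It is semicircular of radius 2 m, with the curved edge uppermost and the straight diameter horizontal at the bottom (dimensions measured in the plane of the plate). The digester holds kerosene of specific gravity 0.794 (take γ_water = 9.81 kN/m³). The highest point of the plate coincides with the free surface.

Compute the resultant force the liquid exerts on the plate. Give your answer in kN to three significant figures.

F ≈ 30.9 kN

γ = 0.794 × 9.81 = 7.78914 kN/m³.
The plate makes 56.7° with the vertical, i.e. θ = 90° − 56.7° = 33.3° to the horizontal. Measuring y along the incline from the free-surface line, vertical depth h = y·sinθ with sinθ = 0.549023.
The centroid lies 4r/(3π) = 0.848826 m above the diameter, so r − 4r/(3π) = 2 − 0.848826 = 1.15117 m below the topmost point, so y_c = 1.15117 m and h_c = 1.15117 × 0.549023 = 0.632019 m.
A = πr²/2 = π × 2²/2 = 6.28319 m².
Resultant F = γ·h_c·A = 7.78914 × 0.632019 × 6.28319 = 30.9314 kN.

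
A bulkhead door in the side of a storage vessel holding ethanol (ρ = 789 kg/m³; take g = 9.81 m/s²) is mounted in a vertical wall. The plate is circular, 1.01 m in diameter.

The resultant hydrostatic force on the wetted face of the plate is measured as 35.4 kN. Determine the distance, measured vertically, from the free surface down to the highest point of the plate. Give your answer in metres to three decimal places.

d_top ≈ 5.204 m

γ = ρg = 789 × 9.81 / 1000 = 7.74009 kN/m³.
A = π(0.505)² = 0.801185 m².
From F = γ·h_c·A, the centroid depth is h_c = 35.4/(7.74009 × 0.801185) = 5.70853 m.
The centroid is at the centre, 0.505 m below the top of the plate, so the highest point sits at h_top = 5.70853 − 0.505 = 5.20353 m below the surface.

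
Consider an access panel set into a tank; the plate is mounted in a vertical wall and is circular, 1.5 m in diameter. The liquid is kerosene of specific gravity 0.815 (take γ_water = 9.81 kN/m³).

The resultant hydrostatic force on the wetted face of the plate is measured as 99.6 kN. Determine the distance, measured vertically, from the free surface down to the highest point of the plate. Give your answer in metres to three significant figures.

γ = 0.815 × 9.81 = 7.99515 kN/m³.
A = π(0.75)² = 1.76715 m².
From F = γ·h_c·A, the centroid depth is h_c = 99.6/(7.99515 × 1.76715) = 7.04952 m.
The centroid is at the centre, 0.75 m below the top of the plate, so the highest point sits at h_top = 7.04952 − 0.75 = 6.29952 m below the surface.

d_top ≈ 6.30 m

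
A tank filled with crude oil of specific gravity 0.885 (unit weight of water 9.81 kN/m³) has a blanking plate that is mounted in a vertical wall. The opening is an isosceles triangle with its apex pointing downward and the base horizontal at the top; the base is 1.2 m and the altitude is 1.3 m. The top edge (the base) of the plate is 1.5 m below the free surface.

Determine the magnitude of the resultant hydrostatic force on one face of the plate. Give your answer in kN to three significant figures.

F ≈ 13.1 kN

γ = 0.885 × 9.81 = 8.68185 kN/m³.
With the apex down, the centroid sits h/3 = 1.3/3 = 0.433333 m below the base (the top edge), so the centroid depth is h_c = 1.5 + 0.433333 = 1.93333 m.
A = ½ × 1.2 × 1.3 = 0.78 m².
Resultant F = γ·h_c·A = 8.68185 × 1.93333 × 0.78 = 13.0922 kN.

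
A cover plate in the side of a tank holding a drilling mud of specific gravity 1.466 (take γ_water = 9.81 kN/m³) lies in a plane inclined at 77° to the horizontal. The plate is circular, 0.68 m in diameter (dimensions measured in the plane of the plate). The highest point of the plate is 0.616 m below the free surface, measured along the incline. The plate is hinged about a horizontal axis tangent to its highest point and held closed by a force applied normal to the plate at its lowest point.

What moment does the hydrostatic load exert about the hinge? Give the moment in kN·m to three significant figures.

M ≈ 1.80 kN·m

γ = 1.466 × 9.81 = 14.38146 kN/m³.
Let θ = 77° be the plate's angle to the horizontal; measure y along the incline from where the plane meets the free surface. Vertical depth h = y·sinθ with sinθ = 0.974370.
The centroid is at the centre, 0.34 m below the top of the plate, so y_c = 0.616 + 0.34 = 0.956 m and h_c = 0.956 × 0.974370 = 0.931498 m.
A = π(0.34)² = 0.363168 m².
Resultant F = γ·h_c·A = 14.38146 × 0.931498 × 0.363168 = 4.86511 kN.
I_c = πr⁴/4 = π × 0.34⁴/4 = 0.0104956 m⁴.
Centre of pressure: y_p = y_c + I_c/(y_c·A) = 0.956 + 0.0104956/(0.956 × 0.363168) = 0.956 + 0.0302303 = 0.98623 m along the plane.
The resultant acts 0.34 + 0.0302303 = 0.37023 m (along the plate) below the hinge at the top edge, so the moment about the hinge is M = F × 0.37023 = 4.86511 × 0.37023 = 1.80121 kN·m.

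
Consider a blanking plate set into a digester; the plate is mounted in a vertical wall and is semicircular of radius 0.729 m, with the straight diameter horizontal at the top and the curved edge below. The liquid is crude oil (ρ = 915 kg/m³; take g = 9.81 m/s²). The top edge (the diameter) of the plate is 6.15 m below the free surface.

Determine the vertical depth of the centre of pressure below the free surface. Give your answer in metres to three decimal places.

h_p = 6.465 m

γ = ρg = 915 × 9.81 / 1000 = 8.97615 kN/m³.
The centroid of a semicircle lies 4r/(3π) = 0.309397 m from the diameter, here below the top edge, so the centroid depth is h_c = 6.15 + 0.309397 = 6.4594 m.
A = πr²/2 = π × 0.729²/2 = 0.834786 m².
Resultant F = γ·h_c·A = 8.97615 × 6.4594 × 0.834786 = 48.4013 kN.
I_c = (π/8 − 8/(9π))·r⁴ = 0.109757 × 0.729⁴ = 0.0309986 m⁴.
Centre of pressure: y_p = y_c + I_c/(y_c·A) = 6.4594 + 0.0309986/(6.4594 × 0.834786) = 6.4594 + 0.00574877 = 6.46515 m along the plane.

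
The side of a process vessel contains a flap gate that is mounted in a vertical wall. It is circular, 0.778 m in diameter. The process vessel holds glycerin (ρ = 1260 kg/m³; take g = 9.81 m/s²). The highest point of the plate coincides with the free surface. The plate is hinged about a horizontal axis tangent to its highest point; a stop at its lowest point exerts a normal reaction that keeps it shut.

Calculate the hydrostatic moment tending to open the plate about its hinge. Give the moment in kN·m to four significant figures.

M ≈ 1.111 kN·m

γ = ρg = 1260 × 9.81 / 1000 = 12.3606 kN/m³.
The centroid is at the centre, 0.389 m below the top of the plate, so the centroid depth is h_c = 0.389 m.
A = π(0.389)² = 0.475389 m².
Resultant F = γ·h_c·A = 12.3606 × 0.389 × 0.475389 = 2.2858 kN.
I_c = πr⁴/4 = π × 0.389⁴/4 = 0.0179841 m⁴.
Centre of pressure: y_p = y_c + I_c/(y_c·A) = 0.389 + 0.0179841/(0.389 × 0.475389) = 0.389 + 0.0972501 = 0.48625 m along the plane.
The resultant acts 0.389 + 0.0972501 = 0.48625 m (along the plate) below the hinge at the top edge, so the moment about the hinge is M = F × 0.48625 = 2.2858 × 0.48625 = 1.11147 kN·m.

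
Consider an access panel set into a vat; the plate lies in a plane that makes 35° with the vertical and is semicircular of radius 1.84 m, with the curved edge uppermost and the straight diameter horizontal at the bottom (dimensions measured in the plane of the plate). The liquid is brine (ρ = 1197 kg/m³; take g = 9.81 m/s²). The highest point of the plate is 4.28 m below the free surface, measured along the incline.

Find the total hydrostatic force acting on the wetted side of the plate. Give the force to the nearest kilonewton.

F ≈ 273 kN

γ = ρg = 1197 × 9.81 / 1000 = 11.74257 kN/m³.
The plate makes 35° with the vertical, i.e. θ = 90° − 35° = 55° to the horizontal. Measuring y along the incline from the free-surface line, vertical depth h = y·sinθ with sinθ = 0.819152.
The centroid lies 4r/(3π) = 0.78092 m above the diameter, so r − 4r/(3π) = 1.84 − 0.78092 = 1.05908 m below the topmost point, so y_c = 4.28 + 1.05908 = 5.33908 m and h_c = 5.33908 × 0.819152 = 4.37352 m.
A = πr²/2 = π × 1.84²/2 = 5.31809 m².
Resultant F = γ·h_c·A = 11.74257 × 4.37352 × 5.31809 = 273.118 kN.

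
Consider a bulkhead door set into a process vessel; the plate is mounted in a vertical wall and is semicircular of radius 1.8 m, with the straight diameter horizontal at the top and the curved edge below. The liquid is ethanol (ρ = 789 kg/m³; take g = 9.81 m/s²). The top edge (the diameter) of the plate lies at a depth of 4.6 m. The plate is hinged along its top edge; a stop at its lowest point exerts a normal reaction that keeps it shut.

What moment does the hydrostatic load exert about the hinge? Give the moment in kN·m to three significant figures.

γ = ρg = 789 × 9.81 / 1000 = 7.74009 kN/m³.
The centroid of a semicircle lies 4r/(3π) = 0.763944 m from the diameter, here below the top edge, so the centroid depth is h_c = 4.6 + 0.763944 = 5.36394 m.
A = πr²/2 = π × 1.8²/2 = 5.08938 m².
Resultant F = γ·h_c·A = 7.74009 × 5.36394 × 5.08938 = 211.298 kN.
I_c = (π/8 − 8/(9π))·r⁴ = 0.109757 × 1.8⁴ = 1.15219 m⁴.
Centre of pressure: y_p = y_c + I_c/(y_c·A) = 5.36394 + 1.15219/(5.36394 × 5.08938) = 5.36394 + 0.0422061 = 5.40615 m along the plane.
The resultant acts 0.763944 + 0.0422061 = 0.80615 m (along the plate) below the hinge at the top edge, so the moment about the hinge is M = F × 0.80615 = 211.298 × 0.80615 = 170.338 kN·m.

M ≈ 170 kN·m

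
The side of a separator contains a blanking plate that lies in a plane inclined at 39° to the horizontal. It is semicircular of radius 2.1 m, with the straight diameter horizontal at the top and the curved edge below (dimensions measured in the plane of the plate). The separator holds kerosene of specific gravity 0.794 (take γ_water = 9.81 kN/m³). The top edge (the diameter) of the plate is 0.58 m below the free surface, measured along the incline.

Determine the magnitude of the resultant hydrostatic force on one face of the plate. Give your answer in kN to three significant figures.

γ = 0.794 × 9.81 = 7.78914 kN/m³.
Let θ = 39° be the plate's angle to the horizontal; measure y along the incline from where the plane meets the free surface. Vertical depth h = y·sinθ with sinθ = 0.629320.
The centroid of a semicircle lies 4r/(3π) = 0.891268 m from the diameter, here below the top edge, so y_c = 0.58 + 0.891268 = 1.47127 m and h_c = 1.47127 × 0.629320 = 0.9259 m.
A = πr²/2 = π × 2.1²/2 = 6.92721 m².
Resultant F = γ·h_c·A = 7.78914 × 0.9259 × 6.92721 = 49.9588 kN.

F ≈ 50.0 kN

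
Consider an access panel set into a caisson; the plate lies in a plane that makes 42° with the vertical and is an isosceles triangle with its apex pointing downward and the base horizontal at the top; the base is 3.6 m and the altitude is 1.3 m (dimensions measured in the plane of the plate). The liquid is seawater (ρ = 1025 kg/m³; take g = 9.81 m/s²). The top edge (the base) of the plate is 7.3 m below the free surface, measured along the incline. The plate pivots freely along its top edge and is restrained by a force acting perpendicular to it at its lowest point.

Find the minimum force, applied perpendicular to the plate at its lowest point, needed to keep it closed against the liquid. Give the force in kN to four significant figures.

γ = ρg = 1025 × 9.81 / 1000 = 10.05525 kN/m³.
The plate makes 42° with the vertical, i.e. θ = 90° − 42° = 48° to the horizontal. Measuring y along the incline from the free-surface line, vertical depth h = y·sinθ with sinθ = 0.743145.
With the apex down, the centroid sits h/3 = 1.3/3 = 0.433333 m below the base (the top edge), so y_c = 7.3 + 0.433333 = 7.73333 m and h_c = 7.73333 × 0.743145 = 5.74699 m.
A = ½ × 3.6 × 1.3 = 2.34 m².
Resultant F = γ·h_c·A = 10.05525 × 5.74699 × 2.34 = 135.223 kN.
I_c = b·h³/36 = 3.6 × 1.3³/36 = 0.2197 m⁴.
Centre of pressure: y_p = y_c + I_c/(y_c·A) = 7.73333 + 0.2197/(7.73333 × 2.34) = 7.73333 + 0.0121408 = 7.74547 m along the plane.
The resultant acts 0.433333 + 0.0121408 = 0.445474 m (along the plate) below the hinge at the top edge, so the moment about the hinge is M = F × 0.445474 = 135.223 × 0.445474 = 60.2383 kN·m.
A normal force at the bottom, 1.3 m from the hinge, must supply this moment: P = 60.2383/1.3 = 46.3372 kN.

P ≈ 46.34 kN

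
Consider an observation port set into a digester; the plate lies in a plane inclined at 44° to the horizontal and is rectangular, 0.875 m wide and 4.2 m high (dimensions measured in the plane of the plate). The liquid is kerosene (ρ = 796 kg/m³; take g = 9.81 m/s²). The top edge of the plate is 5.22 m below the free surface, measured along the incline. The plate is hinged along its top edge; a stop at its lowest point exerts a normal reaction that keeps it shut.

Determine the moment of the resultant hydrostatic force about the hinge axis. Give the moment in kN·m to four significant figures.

γ = ρg = 796 × 9.81 / 1000 = 7.80876 kN/m³.
Let θ = 44° be the plate's angle to the horizontal; measure y along the incline from where the plane meets the free surface. Vertical depth h = y·sinθ with sinθ = 0.694658.
The centroid lies 4.2/2 = 2.1 m below the top edge, so y_c = 5.22 + 2.1 = 7.32 m and h_c = 7.32 × 0.694658 = 5.0849 m.
A = 0.875 × 4.2 = 3.675 m².
Resultant F = γ·h_c·A = 7.80876 × 5.0849 × 3.675 = 145.922 kN.
I_c = b·h³/12 = 0.875 × 4.2³/12 = 5.40225 m⁴.
Centre of pressure: y_p = y_c + I_c/(y_c·A) = 7.32 + 5.40225/(7.32 × 3.675) = 7.32 + 0.20082 = 7.52082 m along the plane.
The resultant acts 2.1 + 0.20082 = 2.30082 m (along the plate) below the hinge at the top edge, so the moment about the hinge is M = F × 2.30082 = 145.922 × 2.30082 = 335.74 kN·m.

M ≈ 335.7 kN·m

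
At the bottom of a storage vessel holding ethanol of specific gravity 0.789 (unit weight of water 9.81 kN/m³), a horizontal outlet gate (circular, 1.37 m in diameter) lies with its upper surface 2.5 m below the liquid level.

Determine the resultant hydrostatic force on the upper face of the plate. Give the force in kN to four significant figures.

γ = 0.789 × 9.81 = 7.74009 kN/m³.
The plate is horizontal, so pressure is uniform at p = γ·h = 7.74009 × 2.5 = 19.3502 kN/m².
A = π(0.685)² = 1.47411 m².
F = p·A = 19.3502 × 1.47411 = 28.5243 kN.

F ≈ 28.52 kN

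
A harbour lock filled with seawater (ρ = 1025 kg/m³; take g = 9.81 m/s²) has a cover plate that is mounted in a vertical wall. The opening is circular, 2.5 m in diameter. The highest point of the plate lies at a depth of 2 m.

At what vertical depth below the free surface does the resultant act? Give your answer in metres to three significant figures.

h_p = 3.37 m

γ = ρg = 1025 × 9.81 / 1000 = 10.05525 kN/m³.
The centroid is at the centre, 1.25 m below the top of the plate, so the centroid depth is h_c = 2 + 1.25 = 3.25 m.
A = π(1.25)² = 4.90874 m².
Resultant F = γ·h_c·A = 10.05525 × 3.25 × 4.90874 = 160.415 kN.
I_c = πr⁴/4 = π × 1.25⁴/4 = 1.91748 m⁴.
Centre of pressure: y_p = y_c + I_c/(y_c·A) = 3.25 + 1.91748/(3.25 × 4.90874) = 3.25 + 0.120193 = 3.37019 m along the plane.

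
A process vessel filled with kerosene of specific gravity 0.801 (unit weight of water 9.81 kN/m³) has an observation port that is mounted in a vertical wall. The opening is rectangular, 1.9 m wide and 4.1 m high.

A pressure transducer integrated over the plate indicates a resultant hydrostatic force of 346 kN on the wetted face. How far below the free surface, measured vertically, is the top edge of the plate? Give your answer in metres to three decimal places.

d_top ≈ 3.602 m

γ = 0.801 × 9.81 = 7.85781 kN/m³.
A = 1.9 × 4.1 = 7.79 m².
From F = γ·h_c·A, the centroid depth is h_c = 346/(7.85781 × 7.79) = 5.65246 m.
The centroid lies 4.1/2 = 2.05 m below the top edge, so the top edge sits at h_top = 5.65246 − 2.05 = 3.60246 m below the surface.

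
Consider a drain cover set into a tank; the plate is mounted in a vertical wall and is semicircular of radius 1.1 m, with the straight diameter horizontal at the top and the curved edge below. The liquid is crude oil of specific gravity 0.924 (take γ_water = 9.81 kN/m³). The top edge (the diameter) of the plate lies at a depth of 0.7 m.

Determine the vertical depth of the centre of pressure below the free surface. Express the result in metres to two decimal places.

γ = 0.924 × 9.81 = 9.06444 kN/m³.
The centroid of a semicircle lies 4r/(3π) = 0.466854 m from the diameter, here below the top edge, so the centroid depth is h_c = 0.7 + 0.466854 = 1.16685 m.
A = πr²/2 = π × 1.1²/2 = 1.90066 m².
Resultant F = γ·h_c·A = 9.06444 × 1.16685 × 1.90066 = 20.103 kN.
I_c = (π/8 − 8/(9π))·r⁴ = 0.109757 × 1.1⁴ = 0.160695 m⁴.
Centre of pressure: y_p = y_c + I_c/(y_c·A) = 1.16685 + 0.160695/(1.16685 × 1.90066) = 1.16685 + 0.0724574 = 1.23931 m along the plane.

h_p = 1.24 m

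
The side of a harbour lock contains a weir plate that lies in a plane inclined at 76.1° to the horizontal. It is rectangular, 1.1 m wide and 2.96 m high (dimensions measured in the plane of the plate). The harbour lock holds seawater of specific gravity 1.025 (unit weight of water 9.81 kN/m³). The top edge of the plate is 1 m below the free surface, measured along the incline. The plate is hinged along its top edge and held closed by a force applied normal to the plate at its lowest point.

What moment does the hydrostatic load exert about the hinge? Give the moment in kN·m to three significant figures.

M ≈ 140 kN·m

γ = 1.025 × 9.81 = 10.05525 kN/m³.
Let θ = 76.1° be the plate's angle to the horizontal; measure y along the incline from where the plane meets the free surface. Vertical depth h = y·sinθ with sinθ = 0.970716.
The centroid lies 2.96/2 = 1.48 m below the top edge, so y_c = 1 + 1.48 = 2.48 m and h_c = 2.48 × 0.970716 = 2.40738 m.
A = 1.1 × 2.96 = 3.256 m².
Resultant F = γ·h_c·A = 10.05525 × 2.40738 × 3.256 = 78.8174 kN.
I_c = b·h³/12 = 1.1 × 2.96³/12 = 2.37731 m⁴.
Centre of pressure: y_p = y_c + I_c/(y_c·A) = 2.48 + 2.37731/(2.48 × 3.256) = 2.48 + 0.294408 = 2.77441 m along the plane.
The resultant acts 1.48 + 0.294408 = 1.77441 m (along the plate) below the hinge at the top edge, so the moment about the hinge is M = F × 1.77441 = 78.8174 × 1.77441 = 139.854 kN·m.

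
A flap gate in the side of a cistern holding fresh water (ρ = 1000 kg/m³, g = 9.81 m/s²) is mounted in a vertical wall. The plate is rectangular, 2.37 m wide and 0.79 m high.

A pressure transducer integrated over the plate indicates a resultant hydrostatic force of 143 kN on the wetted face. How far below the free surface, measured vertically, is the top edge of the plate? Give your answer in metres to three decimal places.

d_top ≈ 7.391 m

γ = ρg = 1000 × 9.81 = 9810 N/m³ = 9.81 kN/m³.
A = 2.37 × 0.79 = 1.8723 m².
From F = γ·h_c·A, the centroid depth is h_c = 143/(9.81 × 1.8723) = 7.78559 m.
The centroid lies 0.79/2 = 0.395 m below the top edge, so the top edge sits at h_top = 7.78559 − 0.395 = 7.39059 m below the surface.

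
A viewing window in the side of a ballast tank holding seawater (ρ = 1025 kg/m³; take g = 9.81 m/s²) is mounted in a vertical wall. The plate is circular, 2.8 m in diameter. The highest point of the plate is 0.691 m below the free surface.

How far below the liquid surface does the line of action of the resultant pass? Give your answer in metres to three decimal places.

h_p = 2.325 m

γ = ρg = 1025 × 9.81 / 1000 = 10.05525 kN/m³.
The centroid is at the centre, 1.4 m below the top of the plate, so the centroid depth is h_c = 0.691 + 1.4 = 2.091 m.
A = π(1.4)² = 6.15752 m².
Resultant F = γ·h_c·A = 10.05525 × 2.091 × 6.15752 = 129.465 kN.
I_c = πr⁴/4 = π × 1.4⁴/4 = 3.01719 m⁴.
Centre of pressure: y_p = y_c + I_c/(y_c·A) = 2.091 + 3.01719/(2.091 × 6.15752) = 2.091 + 0.234338 = 2.32534 m along the plane.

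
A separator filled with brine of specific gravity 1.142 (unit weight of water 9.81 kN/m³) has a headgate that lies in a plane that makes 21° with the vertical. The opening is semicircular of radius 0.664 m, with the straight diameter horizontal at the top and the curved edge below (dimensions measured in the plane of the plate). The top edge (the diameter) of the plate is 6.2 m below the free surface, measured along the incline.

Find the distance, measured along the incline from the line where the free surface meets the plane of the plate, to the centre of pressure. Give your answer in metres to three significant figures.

y_p = 6.49 m

γ = 1.142 × 9.81 = 11.20302 kN/m³.
The plate makes 21° with the vertical, i.e. θ = 90° − 21° = 69° to the horizontal. Measuring y along the incline from the free-surface line, vertical depth h = y·sinθ with sinθ = 0.933580.
The centroid of a semicircle lies 4r/(3π) = 0.28181 m from the diameter, here below the top edge, so y_c = 6.2 + 0.28181 = 6.48181 m and h_c = 6.48181 × 0.933580 = 6.05129 m.
A = πr²/2 = π × 0.664²/2 = 0.692558 m².
Resultant F = γ·h_c·A = 11.20302 × 6.05129 × 0.692558 = 46.9504 kN.
I_c = (π/8 − 8/(9π))·r⁴ = 0.109757 × 0.664⁴ = 0.0213356 m⁴.
Centre of pressure: y_p = y_c + I_c/(y_c·A) = 6.48181 + 0.0213356/(6.48181 × 0.692558) = 6.48181 + 0.00475283 = 6.48656 m along the plane.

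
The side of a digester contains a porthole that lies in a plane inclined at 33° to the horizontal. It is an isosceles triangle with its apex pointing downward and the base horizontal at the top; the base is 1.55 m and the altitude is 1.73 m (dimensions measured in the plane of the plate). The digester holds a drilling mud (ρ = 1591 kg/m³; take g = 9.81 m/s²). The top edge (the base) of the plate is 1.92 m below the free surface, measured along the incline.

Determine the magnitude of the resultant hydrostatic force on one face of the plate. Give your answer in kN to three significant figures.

γ = ρg = 1591 × 9.81 / 1000 = 15.60771 kN/m³.
Let θ = 33° be the plate's angle to the horizontal; measure y along the incline from where the plane meets the free surface. Vertical depth h = y·sinθ with sinθ = 0.544639.
With the apex down, the centroid sits h/3 = 1.73/3 = 0.576667 m below the base (the top edge), so y_c = 1.92 + 0.576667 = 2.49667 m and h_c = 2.49667 × 0.544639 = 1.35978 m.
A = ½ × 1.55 × 1.73 = 1.34075 m².
Resultant F = γ·h_c·A = 15.60771 × 1.35978 × 1.34075 = 28.4548 kN.

F ≈ 28.5 kN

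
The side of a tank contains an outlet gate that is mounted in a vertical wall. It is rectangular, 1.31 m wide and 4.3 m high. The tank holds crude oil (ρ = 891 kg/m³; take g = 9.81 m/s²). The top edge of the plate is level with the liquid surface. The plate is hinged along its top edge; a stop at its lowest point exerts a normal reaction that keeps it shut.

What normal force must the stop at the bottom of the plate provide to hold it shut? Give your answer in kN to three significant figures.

P ≈ 70.6 kN

γ = ρg = 891 × 9.81 / 1000 = 8.74071 kN/m³.
The centroid lies 4.3/2 = 2.15 m below the top edge, so the centroid depth is h_c = 2.15 m.
A = 1.31 × 4.3 = 5.633 m².
Resultant F = γ·h_c·A = 8.74071 × 2.15 × 5.633 = 105.858 kN.
I_c = b·h³/12 = 1.31 × 4.3³/12 = 8.67951 m⁴.
Centre of pressure: y_p = y_c + I_c/(y_c·A) = 2.15 + 8.67951/(2.15 × 5.633) = 2.15 + 0.716666 = 2.86667 m along the plane.
The resultant acts 2.15 + 0.716666 = 2.86667 m (along the plate) below the hinge at the top edge, so the moment about the hinge is M = F × 2.86667 = 105.858 × 2.86667 = 303.46 kN·m.
A normal force at the bottom, 4.3 m from the hinge, must supply this moment: P = 303.46/4.3 = 70.5721 kN.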